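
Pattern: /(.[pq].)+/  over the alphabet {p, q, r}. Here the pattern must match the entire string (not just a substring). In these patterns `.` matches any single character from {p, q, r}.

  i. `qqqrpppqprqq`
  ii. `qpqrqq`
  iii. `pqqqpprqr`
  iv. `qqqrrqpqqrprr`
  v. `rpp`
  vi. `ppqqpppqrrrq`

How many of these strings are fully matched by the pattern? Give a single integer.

4

i → match
ii → match
iii → match
iv → no match
v → match
vi → no match
Total matched: 4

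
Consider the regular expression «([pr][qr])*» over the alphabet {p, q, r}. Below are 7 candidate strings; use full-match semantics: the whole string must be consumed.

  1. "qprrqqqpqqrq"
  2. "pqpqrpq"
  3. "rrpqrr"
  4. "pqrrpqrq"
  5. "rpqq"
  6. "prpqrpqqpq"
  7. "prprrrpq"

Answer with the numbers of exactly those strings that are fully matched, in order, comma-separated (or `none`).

1. "qprrqqqpqqrq" → no match
2. "pqpqrpq" → no match
3. "rrpqrr" → match
4. "pqrrpqrq" → match
5. "rpqq" → no match
6. "prpqrpqqpq" → no match
7. "prprrrpq" → match

3, 4, 7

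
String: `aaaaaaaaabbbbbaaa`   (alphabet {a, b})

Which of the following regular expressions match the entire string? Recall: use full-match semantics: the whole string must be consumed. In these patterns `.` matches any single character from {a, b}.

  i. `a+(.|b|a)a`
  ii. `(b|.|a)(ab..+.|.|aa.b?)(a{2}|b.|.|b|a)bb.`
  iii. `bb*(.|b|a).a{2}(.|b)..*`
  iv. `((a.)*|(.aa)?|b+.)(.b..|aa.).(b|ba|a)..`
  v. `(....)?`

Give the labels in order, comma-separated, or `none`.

i → no match
ii → no match
iii → no match — must start with `b`
iv → match
v → no match

iv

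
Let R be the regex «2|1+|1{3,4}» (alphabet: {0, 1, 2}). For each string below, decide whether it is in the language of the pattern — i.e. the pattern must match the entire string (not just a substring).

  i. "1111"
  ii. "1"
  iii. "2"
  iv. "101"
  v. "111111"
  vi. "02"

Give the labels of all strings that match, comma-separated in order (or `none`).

i. "1111" → match
ii. "1" → match
iii. "2" → match
iv. "101" → no match
v. "111111" → match
vi. "02" → no match

i, ii, iii, v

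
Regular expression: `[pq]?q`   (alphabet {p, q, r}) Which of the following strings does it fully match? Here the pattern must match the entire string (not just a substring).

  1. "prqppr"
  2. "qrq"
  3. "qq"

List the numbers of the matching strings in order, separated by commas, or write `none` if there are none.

3

1 → no match — must end with "q"
2 → no match
3 → match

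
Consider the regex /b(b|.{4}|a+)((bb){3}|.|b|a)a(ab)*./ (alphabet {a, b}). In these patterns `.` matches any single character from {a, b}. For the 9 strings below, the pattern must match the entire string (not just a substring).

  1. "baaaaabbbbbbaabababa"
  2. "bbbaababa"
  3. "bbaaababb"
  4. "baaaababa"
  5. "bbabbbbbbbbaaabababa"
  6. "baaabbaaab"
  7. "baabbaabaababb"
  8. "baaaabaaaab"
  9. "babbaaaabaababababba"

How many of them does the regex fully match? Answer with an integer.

1 → match
2 → match
3 → match
4 → match
5 → no match
6 → no match
7 → no match
8 → no match
9 → no match
Total matched: 4

4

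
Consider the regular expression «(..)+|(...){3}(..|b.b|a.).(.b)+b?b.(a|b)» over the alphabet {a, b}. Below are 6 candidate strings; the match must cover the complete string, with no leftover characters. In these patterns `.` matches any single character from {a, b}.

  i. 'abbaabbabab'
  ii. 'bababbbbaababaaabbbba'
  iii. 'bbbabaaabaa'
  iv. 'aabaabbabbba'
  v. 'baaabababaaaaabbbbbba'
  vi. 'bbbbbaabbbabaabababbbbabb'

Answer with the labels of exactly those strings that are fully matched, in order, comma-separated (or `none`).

iv

i → no match
ii → no match
iii → no match
iv → match
v → no match
vi → no match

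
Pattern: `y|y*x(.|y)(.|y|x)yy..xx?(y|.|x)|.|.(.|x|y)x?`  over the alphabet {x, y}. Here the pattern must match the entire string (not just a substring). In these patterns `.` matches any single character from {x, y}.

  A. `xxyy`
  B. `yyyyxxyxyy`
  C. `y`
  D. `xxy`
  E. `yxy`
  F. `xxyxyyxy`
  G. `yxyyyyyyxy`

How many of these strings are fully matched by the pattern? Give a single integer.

2

A → no match
B → no match
C → match
D → no match
E → no match
F → no match
G → match
Total matched: 2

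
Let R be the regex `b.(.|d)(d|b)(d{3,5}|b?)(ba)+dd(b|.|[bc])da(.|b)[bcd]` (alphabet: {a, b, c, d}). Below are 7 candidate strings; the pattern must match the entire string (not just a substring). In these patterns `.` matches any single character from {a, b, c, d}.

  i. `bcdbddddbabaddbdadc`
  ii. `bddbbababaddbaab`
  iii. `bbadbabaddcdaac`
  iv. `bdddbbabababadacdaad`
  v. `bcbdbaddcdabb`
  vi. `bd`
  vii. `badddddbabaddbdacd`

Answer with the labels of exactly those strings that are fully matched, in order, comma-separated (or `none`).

i, iii, v, vii

i → match
ii → no match
iii → match
iv → no match
v → match
vi → no match
vii → match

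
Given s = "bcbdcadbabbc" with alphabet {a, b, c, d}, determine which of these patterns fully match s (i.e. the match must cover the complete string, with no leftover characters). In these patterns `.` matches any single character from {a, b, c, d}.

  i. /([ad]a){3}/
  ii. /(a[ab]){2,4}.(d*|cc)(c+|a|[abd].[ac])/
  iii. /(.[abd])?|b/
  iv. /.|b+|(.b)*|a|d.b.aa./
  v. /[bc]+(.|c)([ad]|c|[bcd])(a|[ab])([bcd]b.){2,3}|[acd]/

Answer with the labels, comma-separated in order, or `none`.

v

i → no match — must end with "a"
ii → no match — must start with "a"
iii → no match
iv → no match
v → match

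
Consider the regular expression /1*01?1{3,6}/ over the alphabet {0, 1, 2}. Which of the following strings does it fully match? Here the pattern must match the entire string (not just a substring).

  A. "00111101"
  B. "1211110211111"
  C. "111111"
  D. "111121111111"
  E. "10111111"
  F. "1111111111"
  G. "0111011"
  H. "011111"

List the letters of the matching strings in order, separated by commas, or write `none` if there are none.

E, H

A → no match
B → no match
C → no match
D → no match
E → match
F → no match
G → no match
H → match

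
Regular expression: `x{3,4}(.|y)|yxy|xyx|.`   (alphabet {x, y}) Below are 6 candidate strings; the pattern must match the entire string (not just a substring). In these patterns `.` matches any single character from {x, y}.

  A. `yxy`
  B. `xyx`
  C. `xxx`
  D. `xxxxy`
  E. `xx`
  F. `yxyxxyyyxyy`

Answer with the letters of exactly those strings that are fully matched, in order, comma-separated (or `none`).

A → match
B → match
C → no match
D → match
E → no match
F → no match

A, B, D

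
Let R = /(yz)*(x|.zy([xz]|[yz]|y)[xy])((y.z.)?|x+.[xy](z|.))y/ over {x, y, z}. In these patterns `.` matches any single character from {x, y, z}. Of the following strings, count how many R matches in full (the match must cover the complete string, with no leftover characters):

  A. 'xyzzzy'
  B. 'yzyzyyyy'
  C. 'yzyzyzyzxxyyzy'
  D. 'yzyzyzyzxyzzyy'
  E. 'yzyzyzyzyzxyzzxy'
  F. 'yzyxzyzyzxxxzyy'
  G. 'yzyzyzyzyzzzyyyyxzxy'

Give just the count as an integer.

A → match
B → match
C → match
D → match
E → match
F → no match
G → match
Total matched: 6

6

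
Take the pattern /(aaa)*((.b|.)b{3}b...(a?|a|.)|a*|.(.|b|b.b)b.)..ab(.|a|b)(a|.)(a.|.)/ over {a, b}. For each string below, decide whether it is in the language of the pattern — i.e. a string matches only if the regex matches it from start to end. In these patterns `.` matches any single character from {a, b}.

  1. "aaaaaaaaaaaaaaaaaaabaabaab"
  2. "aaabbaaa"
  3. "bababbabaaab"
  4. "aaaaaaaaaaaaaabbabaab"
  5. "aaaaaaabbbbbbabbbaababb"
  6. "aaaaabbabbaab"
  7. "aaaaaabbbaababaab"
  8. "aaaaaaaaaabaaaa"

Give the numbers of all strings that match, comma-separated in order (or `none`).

1, 2, 3, 4, 5, 6, 7, 8

1 → match
2. "aaabbaaa" → match
3. "bababbabaaab" → match
4 → match
5 → match
6 → match
7 → match
8 → match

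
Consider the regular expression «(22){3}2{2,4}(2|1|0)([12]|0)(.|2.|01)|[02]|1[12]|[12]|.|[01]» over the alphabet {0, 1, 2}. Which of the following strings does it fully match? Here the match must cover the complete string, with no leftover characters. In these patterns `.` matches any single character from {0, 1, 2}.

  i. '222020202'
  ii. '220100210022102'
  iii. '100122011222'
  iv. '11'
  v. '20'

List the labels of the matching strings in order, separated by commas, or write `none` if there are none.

iv

i → no match
ii → no match
iii → no match
iv → match
v → no match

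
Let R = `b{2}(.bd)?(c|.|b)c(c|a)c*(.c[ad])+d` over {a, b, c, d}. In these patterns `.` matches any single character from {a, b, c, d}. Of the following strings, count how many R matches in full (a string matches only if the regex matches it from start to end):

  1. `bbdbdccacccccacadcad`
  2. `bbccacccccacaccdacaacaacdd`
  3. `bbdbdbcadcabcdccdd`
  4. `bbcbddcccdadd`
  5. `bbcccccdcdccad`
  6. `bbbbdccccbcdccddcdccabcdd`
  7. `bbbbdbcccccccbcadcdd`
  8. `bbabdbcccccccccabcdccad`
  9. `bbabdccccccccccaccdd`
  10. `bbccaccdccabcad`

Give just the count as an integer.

9

1 → match
2 → match
3 → match
4 → no match
5 → match
6 → match
7 → match
8 → match
9 → match
10 → match
Total matched: 9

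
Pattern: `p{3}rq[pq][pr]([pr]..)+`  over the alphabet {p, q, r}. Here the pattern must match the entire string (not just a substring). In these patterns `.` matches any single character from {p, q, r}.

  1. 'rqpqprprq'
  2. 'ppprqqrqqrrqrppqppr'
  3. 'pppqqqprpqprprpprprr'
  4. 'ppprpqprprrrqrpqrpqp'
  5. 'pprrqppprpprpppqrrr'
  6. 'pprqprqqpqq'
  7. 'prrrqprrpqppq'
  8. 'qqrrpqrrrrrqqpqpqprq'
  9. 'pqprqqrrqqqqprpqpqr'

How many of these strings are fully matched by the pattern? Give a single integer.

0

1. 'rqpqprprq' → no match — must start with 'p'
2 → no match
3 → no match
4 → no match
5 → no match
6. 'pprqprqqpqq' → no match
7 → no match
8 → no match — must start with 'p'
9 → no match
Total matched: 0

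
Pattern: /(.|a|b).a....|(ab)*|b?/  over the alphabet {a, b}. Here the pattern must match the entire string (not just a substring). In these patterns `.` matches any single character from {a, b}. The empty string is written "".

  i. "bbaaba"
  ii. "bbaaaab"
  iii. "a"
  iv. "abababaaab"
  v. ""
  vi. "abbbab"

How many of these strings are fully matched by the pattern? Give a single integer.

2

i → no match
ii → match
iii → no match
iv → no match
v → match
vi → no match
Total matched: 2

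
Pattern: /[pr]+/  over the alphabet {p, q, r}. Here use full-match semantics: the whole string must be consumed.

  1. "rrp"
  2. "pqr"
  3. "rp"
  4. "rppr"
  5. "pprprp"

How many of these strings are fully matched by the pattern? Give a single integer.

1 → match
2 → no match
3 → match
4 → match
5 → match
Total matched: 4

4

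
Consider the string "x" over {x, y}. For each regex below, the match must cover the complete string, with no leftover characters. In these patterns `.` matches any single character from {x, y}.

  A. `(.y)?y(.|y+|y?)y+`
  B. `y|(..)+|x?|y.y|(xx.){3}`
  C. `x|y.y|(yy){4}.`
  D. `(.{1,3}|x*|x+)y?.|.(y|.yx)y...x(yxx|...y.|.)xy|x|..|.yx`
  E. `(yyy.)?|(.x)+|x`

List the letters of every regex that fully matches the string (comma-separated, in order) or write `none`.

A → no match — must end with "y"
B → match
C → match
D → match
E → match

B, C, D, E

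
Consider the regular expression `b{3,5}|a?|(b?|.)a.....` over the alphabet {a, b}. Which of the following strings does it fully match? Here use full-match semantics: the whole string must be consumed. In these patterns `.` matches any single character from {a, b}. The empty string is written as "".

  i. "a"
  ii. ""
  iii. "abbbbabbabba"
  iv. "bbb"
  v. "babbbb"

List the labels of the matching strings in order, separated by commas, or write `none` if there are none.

i → match
ii → match
iii → no match
iv → match
v → no match

i, ii, iv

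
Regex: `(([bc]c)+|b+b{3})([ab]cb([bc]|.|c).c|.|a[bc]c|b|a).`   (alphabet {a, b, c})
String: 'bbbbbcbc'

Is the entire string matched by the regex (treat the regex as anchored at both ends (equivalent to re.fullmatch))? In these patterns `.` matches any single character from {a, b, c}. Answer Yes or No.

No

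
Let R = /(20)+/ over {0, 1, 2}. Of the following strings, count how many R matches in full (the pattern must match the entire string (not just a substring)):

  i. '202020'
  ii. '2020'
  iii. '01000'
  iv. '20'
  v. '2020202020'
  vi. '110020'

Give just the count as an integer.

i → match
ii → match
iii → no match — must start with '20'
iv → match
v → match
vi → no match — must start with '20'
Total matched: 4

4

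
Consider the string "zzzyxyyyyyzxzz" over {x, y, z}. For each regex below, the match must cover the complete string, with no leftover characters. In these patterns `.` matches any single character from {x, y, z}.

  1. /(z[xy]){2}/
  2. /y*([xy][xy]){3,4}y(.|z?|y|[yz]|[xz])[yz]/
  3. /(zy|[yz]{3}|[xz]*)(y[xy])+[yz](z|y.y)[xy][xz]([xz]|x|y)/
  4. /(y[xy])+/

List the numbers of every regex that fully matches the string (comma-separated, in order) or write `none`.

3

1 → no match
2 → no match
3 → match
4 → no match — must start with "y"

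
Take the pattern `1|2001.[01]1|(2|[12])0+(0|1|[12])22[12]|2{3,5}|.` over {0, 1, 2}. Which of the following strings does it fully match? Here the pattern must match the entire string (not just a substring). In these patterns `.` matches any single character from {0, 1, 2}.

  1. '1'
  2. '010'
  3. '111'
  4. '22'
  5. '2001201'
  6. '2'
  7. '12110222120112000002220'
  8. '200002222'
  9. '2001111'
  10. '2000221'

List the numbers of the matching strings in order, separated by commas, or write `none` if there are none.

1, 5, 6, 8, 9, 10

1. '1' → match
2. '010' → no match
3. '111' → no match
4. '22' → no match
5. '2001201' → match
6. '2' → match
7 → no match
8. '200002222' → match
9. '2001111' → match
10. '2000221' → match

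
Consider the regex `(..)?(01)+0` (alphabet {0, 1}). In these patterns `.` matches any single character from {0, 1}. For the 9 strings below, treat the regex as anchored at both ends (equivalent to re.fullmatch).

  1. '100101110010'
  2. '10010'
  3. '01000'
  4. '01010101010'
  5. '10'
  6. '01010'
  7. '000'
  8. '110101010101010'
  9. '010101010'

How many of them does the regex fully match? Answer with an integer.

5

1 → no match
2 → match
3 → no match — must end with '010'
4 → match
5 → no match — must end with '010'
6 → match
7 → no match — must end with '010'
8 → match
9 → match
Total matched: 5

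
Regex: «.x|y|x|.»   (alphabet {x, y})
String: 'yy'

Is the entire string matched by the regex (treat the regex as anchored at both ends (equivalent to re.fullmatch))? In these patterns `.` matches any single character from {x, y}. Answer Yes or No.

No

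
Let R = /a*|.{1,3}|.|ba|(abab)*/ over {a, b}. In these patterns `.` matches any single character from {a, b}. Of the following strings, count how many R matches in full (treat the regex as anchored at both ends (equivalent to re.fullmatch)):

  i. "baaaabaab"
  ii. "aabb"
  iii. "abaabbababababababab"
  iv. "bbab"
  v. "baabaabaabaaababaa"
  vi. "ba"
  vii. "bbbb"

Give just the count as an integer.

1

i → no match
ii → no match
iii → no match
iv → no match
v → no match
vi → match
vii → no match
Total matched: 1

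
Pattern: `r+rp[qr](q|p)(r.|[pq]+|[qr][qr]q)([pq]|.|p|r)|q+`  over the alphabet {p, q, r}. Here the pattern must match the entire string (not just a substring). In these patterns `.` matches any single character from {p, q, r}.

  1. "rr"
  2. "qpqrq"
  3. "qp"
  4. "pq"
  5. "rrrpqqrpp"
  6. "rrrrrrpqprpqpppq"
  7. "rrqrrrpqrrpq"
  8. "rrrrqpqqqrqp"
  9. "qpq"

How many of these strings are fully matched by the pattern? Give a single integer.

1

1 → no match
2 → no match
3 → no match
4 → no match
5 → match
6 → no match
7 → no match
8 → no match
9 → no match
Total matched: 1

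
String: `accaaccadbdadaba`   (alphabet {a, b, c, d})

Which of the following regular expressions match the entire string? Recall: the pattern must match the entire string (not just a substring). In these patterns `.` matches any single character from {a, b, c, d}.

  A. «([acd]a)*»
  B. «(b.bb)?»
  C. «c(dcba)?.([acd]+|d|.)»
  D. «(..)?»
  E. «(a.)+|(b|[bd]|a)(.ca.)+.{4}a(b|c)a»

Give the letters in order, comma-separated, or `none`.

A → no match
B → no match
C → no match — must start with `c`
D → no match
E → match

E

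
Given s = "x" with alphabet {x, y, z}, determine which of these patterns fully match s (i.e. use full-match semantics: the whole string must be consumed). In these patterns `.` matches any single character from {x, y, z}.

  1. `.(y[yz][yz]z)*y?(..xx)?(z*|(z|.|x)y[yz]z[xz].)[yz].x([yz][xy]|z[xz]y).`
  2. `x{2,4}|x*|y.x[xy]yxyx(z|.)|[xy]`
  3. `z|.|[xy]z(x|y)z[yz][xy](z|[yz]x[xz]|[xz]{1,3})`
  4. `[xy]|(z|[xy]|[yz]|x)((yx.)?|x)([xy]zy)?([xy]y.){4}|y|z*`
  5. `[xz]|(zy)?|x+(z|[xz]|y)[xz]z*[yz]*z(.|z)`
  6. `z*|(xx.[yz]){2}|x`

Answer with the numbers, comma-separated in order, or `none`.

1 → no match
2 → match
3 → match
4 → match
5 → match
6 → match

2, 3, 4, 5, 6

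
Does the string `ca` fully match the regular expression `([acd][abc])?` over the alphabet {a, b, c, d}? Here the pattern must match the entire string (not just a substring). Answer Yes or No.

Yes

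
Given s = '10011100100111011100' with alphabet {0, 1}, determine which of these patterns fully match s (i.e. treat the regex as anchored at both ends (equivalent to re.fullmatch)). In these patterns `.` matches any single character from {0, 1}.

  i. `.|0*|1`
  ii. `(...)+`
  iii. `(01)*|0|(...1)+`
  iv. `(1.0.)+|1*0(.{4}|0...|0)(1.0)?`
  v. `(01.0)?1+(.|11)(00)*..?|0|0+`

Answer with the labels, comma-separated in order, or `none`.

iv

i → no match
ii → no match
iii → no match
iv → match
v → no match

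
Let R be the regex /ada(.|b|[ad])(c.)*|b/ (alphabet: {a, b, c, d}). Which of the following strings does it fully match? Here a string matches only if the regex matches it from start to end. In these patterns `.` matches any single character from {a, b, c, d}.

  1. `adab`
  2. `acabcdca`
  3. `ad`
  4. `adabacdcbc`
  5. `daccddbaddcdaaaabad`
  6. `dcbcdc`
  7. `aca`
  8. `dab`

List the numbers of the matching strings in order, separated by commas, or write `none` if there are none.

1 → match
2 → no match
3 → no match
4 → no match
5 → no match
6 → no match
7 → no match
8 → no match

1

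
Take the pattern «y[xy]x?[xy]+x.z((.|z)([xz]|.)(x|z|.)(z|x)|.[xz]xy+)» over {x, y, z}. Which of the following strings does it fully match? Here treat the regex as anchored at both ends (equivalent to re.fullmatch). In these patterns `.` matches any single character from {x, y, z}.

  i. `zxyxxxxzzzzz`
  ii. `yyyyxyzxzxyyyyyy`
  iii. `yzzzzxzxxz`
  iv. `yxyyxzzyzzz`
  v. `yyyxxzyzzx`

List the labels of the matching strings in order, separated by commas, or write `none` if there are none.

ii, iv, v

i → no match — must start with `y`
ii → match
iii → no match
iv → match
v → match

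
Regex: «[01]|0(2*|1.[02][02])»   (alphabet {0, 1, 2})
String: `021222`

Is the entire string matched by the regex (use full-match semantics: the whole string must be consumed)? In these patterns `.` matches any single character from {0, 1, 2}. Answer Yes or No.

No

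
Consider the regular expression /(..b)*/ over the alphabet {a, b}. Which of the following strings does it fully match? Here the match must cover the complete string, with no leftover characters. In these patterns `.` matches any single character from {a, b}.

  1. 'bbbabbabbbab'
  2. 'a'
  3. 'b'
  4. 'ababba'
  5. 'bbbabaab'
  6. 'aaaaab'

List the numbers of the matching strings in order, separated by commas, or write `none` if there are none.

1

1 → match
2 → no match
3 → no match
4 → no match
5 → no match
6 → no match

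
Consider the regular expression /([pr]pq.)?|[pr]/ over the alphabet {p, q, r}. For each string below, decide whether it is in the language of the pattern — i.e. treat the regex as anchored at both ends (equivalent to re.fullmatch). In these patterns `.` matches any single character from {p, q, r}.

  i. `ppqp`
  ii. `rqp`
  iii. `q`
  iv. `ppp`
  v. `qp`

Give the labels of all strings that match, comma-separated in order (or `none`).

i → match
ii → no match
iii → no match
iv → no match
v → no match

i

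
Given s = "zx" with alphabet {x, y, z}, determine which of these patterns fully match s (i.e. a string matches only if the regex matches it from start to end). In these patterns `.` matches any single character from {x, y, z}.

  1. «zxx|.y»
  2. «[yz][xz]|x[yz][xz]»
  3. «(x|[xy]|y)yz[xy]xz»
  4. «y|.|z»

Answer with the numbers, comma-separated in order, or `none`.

1 → no match
2 → match
3 → no match — must end with "xz"
4 → no match

2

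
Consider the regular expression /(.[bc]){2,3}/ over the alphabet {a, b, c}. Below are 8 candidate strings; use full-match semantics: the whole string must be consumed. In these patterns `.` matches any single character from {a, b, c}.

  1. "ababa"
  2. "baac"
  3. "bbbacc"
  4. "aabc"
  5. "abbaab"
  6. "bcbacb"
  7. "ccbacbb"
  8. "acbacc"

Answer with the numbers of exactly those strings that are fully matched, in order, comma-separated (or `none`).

1 → no match
2 → no match
3 → no match
4 → no match
5 → no match
6 → no match
7 → no match
8 → no match

none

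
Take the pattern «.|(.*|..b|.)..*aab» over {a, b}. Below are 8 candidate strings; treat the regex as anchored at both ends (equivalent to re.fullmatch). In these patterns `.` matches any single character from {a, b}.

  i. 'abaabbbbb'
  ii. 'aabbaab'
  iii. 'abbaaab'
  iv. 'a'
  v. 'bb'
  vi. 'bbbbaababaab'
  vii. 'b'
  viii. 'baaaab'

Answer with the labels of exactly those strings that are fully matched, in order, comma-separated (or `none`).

ii, iii, iv, vi, vii, viii

i → no match
ii → match
iii → match
iv → match
v → no match
vi → match
vii → match
viii → match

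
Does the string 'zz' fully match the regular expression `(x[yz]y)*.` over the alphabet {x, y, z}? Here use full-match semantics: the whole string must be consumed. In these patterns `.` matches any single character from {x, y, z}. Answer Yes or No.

No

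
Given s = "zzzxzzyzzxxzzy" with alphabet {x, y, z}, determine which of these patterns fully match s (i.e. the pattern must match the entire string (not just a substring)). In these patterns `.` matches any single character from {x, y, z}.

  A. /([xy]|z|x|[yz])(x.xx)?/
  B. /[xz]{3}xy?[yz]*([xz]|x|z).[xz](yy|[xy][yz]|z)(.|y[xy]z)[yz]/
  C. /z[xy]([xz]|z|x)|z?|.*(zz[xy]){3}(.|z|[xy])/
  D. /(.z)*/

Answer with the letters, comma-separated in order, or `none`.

B

A → no match
B → match
C → no match
D → no match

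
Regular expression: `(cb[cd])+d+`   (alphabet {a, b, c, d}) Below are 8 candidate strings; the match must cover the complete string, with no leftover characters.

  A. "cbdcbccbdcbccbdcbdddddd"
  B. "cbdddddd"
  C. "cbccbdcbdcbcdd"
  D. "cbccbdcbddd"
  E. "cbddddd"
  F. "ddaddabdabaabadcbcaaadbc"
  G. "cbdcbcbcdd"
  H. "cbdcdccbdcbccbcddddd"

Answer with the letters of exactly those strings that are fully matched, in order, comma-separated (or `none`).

A → match
B → match
C → match
D → match
E → match
F → no match — must start with "cb"
G → no match
H → no match

A, B, C, D, E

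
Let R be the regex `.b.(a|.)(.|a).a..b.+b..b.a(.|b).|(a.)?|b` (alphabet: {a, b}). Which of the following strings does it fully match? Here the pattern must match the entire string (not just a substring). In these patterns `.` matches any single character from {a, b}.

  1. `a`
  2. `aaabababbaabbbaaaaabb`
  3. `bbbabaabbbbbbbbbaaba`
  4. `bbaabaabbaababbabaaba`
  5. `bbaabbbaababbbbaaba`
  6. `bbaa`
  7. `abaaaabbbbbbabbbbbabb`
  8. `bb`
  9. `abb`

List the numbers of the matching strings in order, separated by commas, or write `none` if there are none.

1. `a` → no match
2 → no match
3 → match
4 → no match
5 → no match
6. `bbaa` → no match
7 → no match
8. `bb` → no match
9. `abb` → no match

3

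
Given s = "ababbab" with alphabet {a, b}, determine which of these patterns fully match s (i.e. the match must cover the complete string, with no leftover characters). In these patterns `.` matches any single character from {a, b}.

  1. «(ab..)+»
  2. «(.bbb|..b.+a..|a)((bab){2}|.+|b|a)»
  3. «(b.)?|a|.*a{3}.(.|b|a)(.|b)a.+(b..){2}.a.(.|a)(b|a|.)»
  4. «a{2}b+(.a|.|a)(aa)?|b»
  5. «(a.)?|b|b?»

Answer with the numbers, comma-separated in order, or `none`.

2

1 → no match
2 → match
3 → no match
4 → no match
5 → no match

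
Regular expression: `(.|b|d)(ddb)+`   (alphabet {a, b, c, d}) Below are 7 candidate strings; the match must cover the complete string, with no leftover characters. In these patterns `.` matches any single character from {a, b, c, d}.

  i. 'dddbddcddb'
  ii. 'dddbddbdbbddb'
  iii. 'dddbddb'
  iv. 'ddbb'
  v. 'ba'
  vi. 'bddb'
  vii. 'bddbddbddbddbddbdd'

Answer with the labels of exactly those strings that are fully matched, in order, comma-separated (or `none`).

iii, vi

i. 'dddbddcddb' → no match
ii → no match
iii. 'dddbddb' → match
iv. 'ddbb' → no match — must end with 'ddb'
v. 'ba' → no match — must end with 'ddb'
vi. 'bddb' → match
vii → no match — must end with 'ddb'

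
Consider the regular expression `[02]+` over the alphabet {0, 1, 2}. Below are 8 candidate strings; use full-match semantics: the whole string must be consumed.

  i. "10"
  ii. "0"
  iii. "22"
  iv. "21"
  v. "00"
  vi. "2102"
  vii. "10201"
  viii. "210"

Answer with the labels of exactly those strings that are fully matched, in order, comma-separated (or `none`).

ii, iii, v

i → no match
ii → match
iii → match
iv → no match
v → match
vi → no match
vii → no match
viii → no match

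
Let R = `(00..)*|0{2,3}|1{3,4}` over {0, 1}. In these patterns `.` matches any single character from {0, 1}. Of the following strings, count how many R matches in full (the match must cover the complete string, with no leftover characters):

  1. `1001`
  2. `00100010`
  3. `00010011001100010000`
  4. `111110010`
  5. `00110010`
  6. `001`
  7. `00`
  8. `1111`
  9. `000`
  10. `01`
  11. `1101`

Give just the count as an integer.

6

1 → no match
2 → match
3 → match
4 → no match
5 → match
6 → no match
7 → match
8 → match
9 → match
10 → no match
11 → no match
Total matched: 6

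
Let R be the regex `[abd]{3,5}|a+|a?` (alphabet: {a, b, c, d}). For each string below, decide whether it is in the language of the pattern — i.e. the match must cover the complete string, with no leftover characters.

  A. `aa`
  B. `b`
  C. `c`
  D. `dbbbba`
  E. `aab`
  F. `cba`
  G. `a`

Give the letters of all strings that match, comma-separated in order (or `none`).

A, E, G

A → match
B → no match
C → no match
D → no match
E → match
F → no match
G → match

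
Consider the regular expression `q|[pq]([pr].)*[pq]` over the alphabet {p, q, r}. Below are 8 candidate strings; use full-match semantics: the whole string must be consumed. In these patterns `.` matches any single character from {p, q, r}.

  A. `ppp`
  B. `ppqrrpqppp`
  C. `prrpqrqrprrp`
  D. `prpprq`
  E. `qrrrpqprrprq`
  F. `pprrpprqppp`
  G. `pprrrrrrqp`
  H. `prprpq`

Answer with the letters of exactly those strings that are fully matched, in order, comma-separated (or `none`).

A → no match
B → match
C → match
D → match
E → no match
F → no match
G → match
H → match

B, C, D, G, H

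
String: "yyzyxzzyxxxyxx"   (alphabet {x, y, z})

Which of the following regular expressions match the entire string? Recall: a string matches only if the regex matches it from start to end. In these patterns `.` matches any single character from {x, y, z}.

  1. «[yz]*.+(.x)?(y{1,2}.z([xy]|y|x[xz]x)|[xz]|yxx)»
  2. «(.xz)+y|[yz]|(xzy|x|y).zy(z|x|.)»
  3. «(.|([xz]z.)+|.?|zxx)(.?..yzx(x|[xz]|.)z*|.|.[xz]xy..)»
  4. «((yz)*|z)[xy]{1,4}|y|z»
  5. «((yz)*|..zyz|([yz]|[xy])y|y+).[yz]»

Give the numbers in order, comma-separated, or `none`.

1

1 → match
2 → no match
3 → no match
4 → no match
5 → no match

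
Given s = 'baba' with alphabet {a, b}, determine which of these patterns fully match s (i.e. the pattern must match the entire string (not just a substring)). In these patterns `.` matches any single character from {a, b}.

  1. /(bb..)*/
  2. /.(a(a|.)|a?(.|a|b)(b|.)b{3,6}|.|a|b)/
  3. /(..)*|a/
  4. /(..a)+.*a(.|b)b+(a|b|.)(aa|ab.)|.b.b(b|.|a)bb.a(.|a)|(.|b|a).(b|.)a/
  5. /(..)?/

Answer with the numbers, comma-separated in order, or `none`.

1 → no match
2 → no match
3 → match
4 → match
5 → no match

3, 4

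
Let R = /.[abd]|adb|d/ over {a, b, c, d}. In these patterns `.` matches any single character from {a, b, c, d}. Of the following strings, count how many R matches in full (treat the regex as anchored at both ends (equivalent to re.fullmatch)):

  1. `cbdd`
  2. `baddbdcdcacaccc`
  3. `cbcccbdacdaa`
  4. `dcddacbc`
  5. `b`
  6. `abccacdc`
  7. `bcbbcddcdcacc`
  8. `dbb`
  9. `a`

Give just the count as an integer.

1. `cbdd` → no match
2 → no match
3. `cbcccbdacdaa` → no match
4. `dcddacbc` → no match
5. `b` → no match
6. `abccacdc` → no match
7 → no match
8. `dbb` → no match
9. `a` → no match
Total matched: 0

0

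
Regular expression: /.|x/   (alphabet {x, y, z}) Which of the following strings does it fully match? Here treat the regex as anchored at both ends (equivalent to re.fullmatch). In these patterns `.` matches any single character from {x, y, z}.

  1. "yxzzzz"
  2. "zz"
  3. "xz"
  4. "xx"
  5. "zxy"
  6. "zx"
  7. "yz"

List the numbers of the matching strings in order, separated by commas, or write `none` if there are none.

none

1 → no match
2 → no match
3 → no match
4 → no match
5 → no match
6 → no match
7 → no match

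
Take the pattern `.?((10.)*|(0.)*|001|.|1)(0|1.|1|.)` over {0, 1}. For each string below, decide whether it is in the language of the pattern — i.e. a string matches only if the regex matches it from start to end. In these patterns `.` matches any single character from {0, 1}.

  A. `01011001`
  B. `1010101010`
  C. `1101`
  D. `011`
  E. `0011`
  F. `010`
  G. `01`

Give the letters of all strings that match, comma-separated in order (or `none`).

A, B, D, E, F, G

A → match
B → match
C → no match
D → match
E → match
F → match
G → match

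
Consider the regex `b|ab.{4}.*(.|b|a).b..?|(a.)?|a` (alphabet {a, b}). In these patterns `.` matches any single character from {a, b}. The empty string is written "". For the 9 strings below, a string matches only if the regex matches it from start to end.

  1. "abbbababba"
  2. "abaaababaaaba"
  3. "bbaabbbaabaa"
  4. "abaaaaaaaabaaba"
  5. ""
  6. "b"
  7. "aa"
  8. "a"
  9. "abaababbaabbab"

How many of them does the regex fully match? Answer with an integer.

8

1. "abbbababba" → match
2 → match
3. "bbaabbbaabaa" → no match
4 → match
5. "" → match
6. "b" → match
7. "aa" → match
8. "a" → match
9 → match
Total matched: 8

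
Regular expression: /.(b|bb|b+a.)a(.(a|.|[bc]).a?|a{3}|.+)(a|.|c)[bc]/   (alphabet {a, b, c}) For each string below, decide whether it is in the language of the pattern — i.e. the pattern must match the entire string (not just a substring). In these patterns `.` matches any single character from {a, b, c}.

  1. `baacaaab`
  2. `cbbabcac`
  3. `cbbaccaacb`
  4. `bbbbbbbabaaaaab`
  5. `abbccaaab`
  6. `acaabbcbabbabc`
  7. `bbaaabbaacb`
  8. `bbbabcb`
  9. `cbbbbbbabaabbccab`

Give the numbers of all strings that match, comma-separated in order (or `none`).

1 → no match
2 → match
3 → match
4 → match
5 → no match
6 → no match
7 → match
8 → match
9 → match

2, 3, 4, 7, 8, 9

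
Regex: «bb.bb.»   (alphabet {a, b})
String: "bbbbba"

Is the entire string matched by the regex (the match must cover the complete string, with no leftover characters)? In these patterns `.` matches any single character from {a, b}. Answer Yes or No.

Yes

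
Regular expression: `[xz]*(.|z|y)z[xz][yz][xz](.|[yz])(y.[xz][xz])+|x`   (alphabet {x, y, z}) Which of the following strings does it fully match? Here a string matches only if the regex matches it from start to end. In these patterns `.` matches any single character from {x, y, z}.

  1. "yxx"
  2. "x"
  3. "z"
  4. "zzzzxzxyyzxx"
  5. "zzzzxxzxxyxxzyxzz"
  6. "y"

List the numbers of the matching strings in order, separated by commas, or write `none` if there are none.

1. "yxx" → no match
2. "x" → match
3. "z" → no match
4. "zzzzxzxyyzxx" → match
5 → no match
6. "y" → no match

2, 4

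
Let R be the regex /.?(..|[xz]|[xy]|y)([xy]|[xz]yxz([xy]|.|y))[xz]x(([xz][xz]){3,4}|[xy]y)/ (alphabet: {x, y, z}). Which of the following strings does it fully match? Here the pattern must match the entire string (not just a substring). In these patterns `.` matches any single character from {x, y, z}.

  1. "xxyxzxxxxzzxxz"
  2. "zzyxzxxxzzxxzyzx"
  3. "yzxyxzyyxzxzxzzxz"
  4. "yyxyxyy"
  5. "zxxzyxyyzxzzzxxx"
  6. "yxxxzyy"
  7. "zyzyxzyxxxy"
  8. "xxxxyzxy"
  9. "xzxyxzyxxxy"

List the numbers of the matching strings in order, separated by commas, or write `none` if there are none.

1, 7, 9

1 → match
2 → no match
3 → no match
4 → no match
5 → no match
6 → no match
7 → match
8 → no match
9 → match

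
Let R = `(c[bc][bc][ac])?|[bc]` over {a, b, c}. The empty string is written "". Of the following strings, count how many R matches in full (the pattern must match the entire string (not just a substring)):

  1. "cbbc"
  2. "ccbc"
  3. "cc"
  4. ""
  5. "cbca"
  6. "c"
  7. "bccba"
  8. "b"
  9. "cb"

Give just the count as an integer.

6

1 → match
2 → match
3 → no match
4 → match
5 → match
6 → match
7 → no match
8 → match
9 → no match
Total matched: 6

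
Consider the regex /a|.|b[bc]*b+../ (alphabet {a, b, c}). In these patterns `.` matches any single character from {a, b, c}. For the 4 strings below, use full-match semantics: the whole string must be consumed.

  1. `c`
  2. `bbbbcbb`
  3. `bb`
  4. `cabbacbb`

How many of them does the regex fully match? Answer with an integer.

1 → match
2 → no match
3 → no match
4 → no match
Total matched: 1

1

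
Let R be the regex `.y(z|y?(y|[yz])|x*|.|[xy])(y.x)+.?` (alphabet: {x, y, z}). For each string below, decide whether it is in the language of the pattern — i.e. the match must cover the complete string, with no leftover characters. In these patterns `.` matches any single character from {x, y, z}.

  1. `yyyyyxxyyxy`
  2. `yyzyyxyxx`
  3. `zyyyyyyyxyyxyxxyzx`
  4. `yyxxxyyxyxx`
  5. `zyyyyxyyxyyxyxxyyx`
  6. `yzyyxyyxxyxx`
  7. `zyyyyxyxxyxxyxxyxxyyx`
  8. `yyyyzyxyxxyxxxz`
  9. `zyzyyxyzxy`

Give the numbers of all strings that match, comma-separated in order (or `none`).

1 → match
2 → match
3 → no match
4 → match
5 → match
6 → no match
7 → match
8 → no match
9 → match

1, 2, 4, 5, 7, 9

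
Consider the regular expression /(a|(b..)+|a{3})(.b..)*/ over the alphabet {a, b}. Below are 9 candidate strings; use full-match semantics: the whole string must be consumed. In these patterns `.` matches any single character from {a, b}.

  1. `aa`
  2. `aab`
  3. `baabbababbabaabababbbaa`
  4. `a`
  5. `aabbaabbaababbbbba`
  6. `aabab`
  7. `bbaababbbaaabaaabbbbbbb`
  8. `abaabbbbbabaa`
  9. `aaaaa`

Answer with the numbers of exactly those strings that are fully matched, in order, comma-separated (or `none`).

4, 6, 7

1 → no match
2 → no match
3 → no match
4 → match
5 → no match
6 → match
7 → match
8 → no match
9 → no match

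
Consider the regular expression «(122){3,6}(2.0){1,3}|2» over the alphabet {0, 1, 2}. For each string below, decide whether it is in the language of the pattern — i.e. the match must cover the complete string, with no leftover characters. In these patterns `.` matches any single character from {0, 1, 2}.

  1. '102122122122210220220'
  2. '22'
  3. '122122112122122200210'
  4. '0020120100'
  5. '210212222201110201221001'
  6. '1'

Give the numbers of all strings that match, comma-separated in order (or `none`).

1 → no match
2. '22' → no match
3 → no match
4. '0020120100' → no match
5 → no match
6. '1' → no match

none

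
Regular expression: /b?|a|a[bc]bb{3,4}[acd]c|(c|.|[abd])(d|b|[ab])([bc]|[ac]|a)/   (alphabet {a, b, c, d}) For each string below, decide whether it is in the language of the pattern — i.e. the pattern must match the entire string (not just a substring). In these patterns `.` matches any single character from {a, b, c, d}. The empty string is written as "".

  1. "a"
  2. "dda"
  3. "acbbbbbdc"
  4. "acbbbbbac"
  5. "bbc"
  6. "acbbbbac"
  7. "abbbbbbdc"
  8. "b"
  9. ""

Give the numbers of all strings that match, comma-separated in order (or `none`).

1, 2, 3, 4, 5, 6, 7, 8, 9

1 → match
2 → match
3 → match
4 → match
5 → match
6 → match
7 → match
8 → match
9 → match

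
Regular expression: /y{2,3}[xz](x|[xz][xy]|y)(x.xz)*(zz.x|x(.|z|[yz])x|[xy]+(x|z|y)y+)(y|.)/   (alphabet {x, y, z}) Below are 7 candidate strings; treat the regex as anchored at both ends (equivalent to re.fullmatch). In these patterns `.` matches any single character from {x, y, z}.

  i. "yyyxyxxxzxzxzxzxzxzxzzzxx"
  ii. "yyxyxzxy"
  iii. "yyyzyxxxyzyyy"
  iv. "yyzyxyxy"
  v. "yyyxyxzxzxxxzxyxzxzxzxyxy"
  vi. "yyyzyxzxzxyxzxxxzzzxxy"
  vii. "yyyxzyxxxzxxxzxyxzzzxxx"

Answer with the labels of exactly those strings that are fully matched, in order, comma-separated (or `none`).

i → no match
ii. "yyxyxzxy" → match
iii → match
iv. "yyzyxyxy" → match
v → match
vi → match
vii → match

ii, iii, iv, v, vi, vii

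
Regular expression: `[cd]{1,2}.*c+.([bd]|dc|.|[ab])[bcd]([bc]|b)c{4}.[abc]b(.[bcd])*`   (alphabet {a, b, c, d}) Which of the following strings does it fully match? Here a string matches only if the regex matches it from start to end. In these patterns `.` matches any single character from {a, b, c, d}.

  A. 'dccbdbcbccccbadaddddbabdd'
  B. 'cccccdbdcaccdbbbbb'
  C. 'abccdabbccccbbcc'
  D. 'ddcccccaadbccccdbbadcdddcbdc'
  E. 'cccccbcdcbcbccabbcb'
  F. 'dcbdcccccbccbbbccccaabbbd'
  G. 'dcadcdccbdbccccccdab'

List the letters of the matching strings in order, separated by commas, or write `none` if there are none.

D

A → no match
B → no match
C → no match
D → match
E → no match
F → no match
G → no match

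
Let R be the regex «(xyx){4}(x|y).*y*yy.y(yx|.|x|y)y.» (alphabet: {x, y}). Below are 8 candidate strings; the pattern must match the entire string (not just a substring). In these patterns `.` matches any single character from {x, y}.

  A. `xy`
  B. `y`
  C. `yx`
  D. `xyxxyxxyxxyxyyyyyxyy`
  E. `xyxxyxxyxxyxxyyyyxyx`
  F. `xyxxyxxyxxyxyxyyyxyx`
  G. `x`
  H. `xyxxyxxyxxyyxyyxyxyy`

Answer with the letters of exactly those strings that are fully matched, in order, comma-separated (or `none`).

D, E

A → no match — must start with `xyx`
B → no match — must start with `xyx`
C → no match — must start with `xyx`
D → match
E → match
F → no match
G → no match — must start with `xyx`
H → no match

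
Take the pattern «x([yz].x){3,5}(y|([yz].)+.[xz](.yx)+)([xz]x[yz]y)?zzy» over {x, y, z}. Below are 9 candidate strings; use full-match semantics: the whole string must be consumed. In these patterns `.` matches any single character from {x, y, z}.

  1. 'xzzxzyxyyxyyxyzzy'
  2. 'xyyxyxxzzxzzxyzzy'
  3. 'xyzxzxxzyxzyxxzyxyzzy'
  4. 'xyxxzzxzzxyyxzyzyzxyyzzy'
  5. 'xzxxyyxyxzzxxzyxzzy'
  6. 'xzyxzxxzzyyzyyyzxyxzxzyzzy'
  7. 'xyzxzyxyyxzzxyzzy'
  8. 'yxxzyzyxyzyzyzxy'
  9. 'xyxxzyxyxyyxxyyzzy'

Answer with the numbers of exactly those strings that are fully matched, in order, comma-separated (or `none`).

1 → match
2 → match
3 → no match
4 → no match
5 → no match
6 → no match
7 → match
8 → no match — must start with 'x'
9 → no match

1, 2, 7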